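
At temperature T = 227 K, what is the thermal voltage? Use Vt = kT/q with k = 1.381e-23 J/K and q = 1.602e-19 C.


Step 1: kT = 1.381e-23 * 227 = 3.13487e-21 J
Step 2: Vt = kT/q = 3.13487e-21 / 1.602e-19
Step 3: Vt = 0.01957 V

0.01957


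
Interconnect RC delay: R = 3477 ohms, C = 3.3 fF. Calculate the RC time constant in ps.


Step 1: tau = R * C
Step 2: tau = 3477 * 3.3 fF = 3477 * 3.3e-15 F
Step 3: tau = 1.14741e-11 s = 11.4741 ps

11.4741


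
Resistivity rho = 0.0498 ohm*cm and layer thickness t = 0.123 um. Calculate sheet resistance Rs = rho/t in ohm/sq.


Step 1: Convert thickness to cm: t = 0.123 um = 1.2300e-05 cm
Step 2: Rs = rho / t = 0.0498 / 1.2300e-05
Step 3: Rs = 4048.8 ohm/sq

4048.8


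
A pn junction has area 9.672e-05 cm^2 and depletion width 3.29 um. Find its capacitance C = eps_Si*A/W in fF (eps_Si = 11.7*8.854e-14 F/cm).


Step 1: eps_Si = 11.7 * 8.854e-14 = 1.035918e-12 F/cm
Step 2: W in cm = 3.29 * 1e-4 = 3.29e-04 cm
Step 3: C = 1.035918e-12 * 9.672e-05 / 3.29e-04 = 3.045410e-13 F
Step 4: C = 304.54 fF

304.54


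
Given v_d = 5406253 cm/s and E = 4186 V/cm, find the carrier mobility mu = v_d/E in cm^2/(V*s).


Step 1: mu = v_d / E
Step 2: mu = 5406253 / 4186
Step 3: mu = 1291.51 cm^2/(V*s)

1291.51


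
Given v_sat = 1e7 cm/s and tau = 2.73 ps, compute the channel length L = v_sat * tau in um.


Step 1: tau in seconds = 2.73 ps * 1e-12 = 2.7300e-12 s
Step 2: L = v_sat * tau = 1e7 * 2.7300e-12 = 2.7300e-05 cm
Step 3: L in um = 2.7300e-05 * 1e4 = 0.273 um

0.273


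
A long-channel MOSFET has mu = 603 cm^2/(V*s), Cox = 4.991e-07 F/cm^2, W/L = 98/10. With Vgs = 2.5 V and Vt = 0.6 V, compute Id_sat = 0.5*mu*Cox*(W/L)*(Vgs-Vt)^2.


Step 1: Overdrive voltage Vov = Vgs - Vt = 2.5 - 0.6 = 1.9 V
Step 2: W/L = 98/10 = 9.8
Step 3: Id = 0.5 * 603 * 4.991e-07 * 9.8 * 1.9^2
Step 4: Id = 5.32e-03 A

5.32e-03


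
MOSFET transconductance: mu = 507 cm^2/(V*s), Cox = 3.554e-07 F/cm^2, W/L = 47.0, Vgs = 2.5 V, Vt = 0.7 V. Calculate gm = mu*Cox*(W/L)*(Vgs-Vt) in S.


Step 1: Vov = Vgs - Vt = 2.5 - 0.7 = 1.8 V
Step 2: gm = mu * Cox * (W/L) * Vov
Step 3: gm = 507 * 3.554e-07 * 47.0 * 1.8 = 1.52e-02 S

1.52e-02


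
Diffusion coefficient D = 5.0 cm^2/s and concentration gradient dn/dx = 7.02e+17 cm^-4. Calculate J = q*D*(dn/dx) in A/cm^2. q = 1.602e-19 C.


Step 1: J = q * D * (dn/dx)
Step 2: J = 1.602e-19 * 5.0 * 7.02e+17
Step 3: J = 5.62e-01 A/cm^2

5.62e-01


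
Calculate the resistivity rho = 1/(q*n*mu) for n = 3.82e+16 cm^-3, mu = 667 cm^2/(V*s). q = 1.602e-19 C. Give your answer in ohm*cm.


Step 1: sigma = q * n * mu = 1.602e-19 * 3.82e+16 * 667 = 4.08180e+00 S/cm
Step 2: rho = 1 / sigma = 1 / 4.08180e+00 = 0.245 ohm*cm

0.245


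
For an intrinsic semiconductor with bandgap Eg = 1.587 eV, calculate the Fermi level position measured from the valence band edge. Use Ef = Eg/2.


Step 1: For an intrinsic semiconductor, the Fermi level sits at midgap.
Step 2: Ef = Eg / 2 = 1.587 / 2 = 0.7935 eV

0.7935


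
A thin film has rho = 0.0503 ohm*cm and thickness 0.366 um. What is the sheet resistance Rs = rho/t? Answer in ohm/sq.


Step 1: Convert thickness to cm: t = 0.366 um = 3.6600e-05 cm
Step 2: Rs = rho / t = 0.0503 / 3.6600e-05
Step 3: Rs = 1374.3 ohm/sq

1374.3


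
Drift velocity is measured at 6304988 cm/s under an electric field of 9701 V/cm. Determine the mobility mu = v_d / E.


Step 1: mu = v_d / E
Step 2: mu = 6304988 / 9701
Step 3: mu = 649.93 cm^2/(V*s)

649.93


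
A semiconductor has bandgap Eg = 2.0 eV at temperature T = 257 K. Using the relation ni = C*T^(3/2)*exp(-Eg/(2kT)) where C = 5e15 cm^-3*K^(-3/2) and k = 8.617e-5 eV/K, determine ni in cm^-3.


Step 1: Compute kT = 8.617e-5 * 257 = 0.02214569 eV
Step 2: Exponent = -Eg/(2kT) = -2.0/(2*0.02214569) = -45.15551
Step 3: T^(3/2) = 257^1.5 = 4120.02
Step 4: ni = 5e15 * 4120.02 * exp(-45.15551) = 5.05e-01 cm^-3

5.05e-01


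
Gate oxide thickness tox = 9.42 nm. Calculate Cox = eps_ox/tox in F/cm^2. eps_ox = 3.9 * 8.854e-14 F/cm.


Step 1: eps_ox = 3.9 * 8.854e-14 = 3.45306e-13 F/cm
Step 2: tox in cm = 9.42 nm * 1e-7 = 9.4200e-07 cm
Step 3: Cox = 3.45306e-13 / 9.4200e-07 = 3.67e-07 F/cm^2

3.67e-07


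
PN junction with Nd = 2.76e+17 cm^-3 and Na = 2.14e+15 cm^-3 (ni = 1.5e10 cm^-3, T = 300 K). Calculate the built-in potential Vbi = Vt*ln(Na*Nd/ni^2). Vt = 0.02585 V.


Step 1: Compute Na*Nd/ni^2 = 2.14e+15 * 2.76e+17 / (1.5e10)^2 = 2.6251e+12
Step 2: ln(2.6251e+12) = 28.5961
Step 3: Vbi = 0.02585 * 28.5961 = 0.739 V

0.739


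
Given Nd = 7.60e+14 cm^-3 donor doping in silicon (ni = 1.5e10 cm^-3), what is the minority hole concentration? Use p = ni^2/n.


Step 1: Since Nd >> ni, n ≈ Nd = 7.60e+14 cm^-3
Step 2: p = ni^2 / n = (1.5e10)^2 / 7.60e+14
Step 3: p = 2.25e20 / 7.60e+14 = 2.96e+05 cm^-3

2.96e+05


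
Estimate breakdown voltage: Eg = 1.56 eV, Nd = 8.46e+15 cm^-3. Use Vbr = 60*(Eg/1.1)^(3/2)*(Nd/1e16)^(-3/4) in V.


Step 1: Eg/1.1 = 1.56/1.1 = 1.418182
Step 2: (Eg/1.1)^1.5 = 1.418182^1.5 = 1.688877
Step 3: (Nd/1e16)^(-0.75) = (0.846)^(-0.75) = 1.133632
Step 4: Vbr = 60 * 1.688877 * 1.133632 = 114.9 V

114.9


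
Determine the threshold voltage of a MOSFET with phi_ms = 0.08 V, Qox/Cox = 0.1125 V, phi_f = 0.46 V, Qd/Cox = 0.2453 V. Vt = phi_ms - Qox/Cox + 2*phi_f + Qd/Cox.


Step 1: Vt = phi_ms - Qox/Cox + 2*phi_f + Qd/Cox
Step 2: Vt = 0.08 - 0.1125 + 2*0.46 + 0.2453
Step 3: Vt = 0.08 - 0.1125 + 0.92 + 0.2453
Step 4: Vt = 1.1328 V

1.1328


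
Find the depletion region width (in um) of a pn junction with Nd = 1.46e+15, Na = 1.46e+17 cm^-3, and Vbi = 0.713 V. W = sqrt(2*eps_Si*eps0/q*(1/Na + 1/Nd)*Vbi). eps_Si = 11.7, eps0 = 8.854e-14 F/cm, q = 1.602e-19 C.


Step 1: 1/Na + 1/Nd = 1/1.46e+17 + 1/1.46e+15 = 6.91781e-16
Step 2: 2*eps*eps0/q = 2*11.7*8.854e-14/1.602e-19 = 1.293281e+07
Step 3: W^2 = 1.293281e+07 * 6.91781e-16 * 0.713 = 6.37898e-09
Step 4: W = sqrt(6.37898e-09) = 7.987e-05 cm = 0.7987 um

0.7987


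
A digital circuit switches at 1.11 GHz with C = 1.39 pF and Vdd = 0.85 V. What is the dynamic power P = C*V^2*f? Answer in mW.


Step 1: V^2 = 0.85^2 = 0.7225 V^2
Step 2: P = C*V^2*f = 1.39e-12 F * 0.7225 * 1.11e9 Hz
Step 3: P = 1.11474525e-03 W
Step 4: P = 1.115 mW

1.115


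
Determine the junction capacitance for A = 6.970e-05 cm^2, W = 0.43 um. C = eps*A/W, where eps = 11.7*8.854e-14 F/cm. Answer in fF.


Step 1: eps_Si = 11.7 * 8.854e-14 = 1.035918e-12 F/cm
Step 2: W in cm = 0.43 * 1e-4 = 4.30e-05 cm
Step 3: C = 1.035918e-12 * 6.970e-05 / 4.30e-05 = 1.679151e-12 F
Step 4: C = 1679.15 fF

1679.15


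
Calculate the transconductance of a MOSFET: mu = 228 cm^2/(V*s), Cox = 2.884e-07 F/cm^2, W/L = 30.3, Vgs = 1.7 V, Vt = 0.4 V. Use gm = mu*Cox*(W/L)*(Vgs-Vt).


Step 1: Vov = Vgs - Vt = 1.7 - 0.4 = 1.3 V
Step 2: gm = mu * Cox * (W/L) * Vov
Step 3: gm = 228 * 2.884e-07 * 30.3 * 1.3 = 2.59e-03 S

2.59e-03


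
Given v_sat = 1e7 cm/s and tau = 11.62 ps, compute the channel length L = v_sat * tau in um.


Step 1: tau in seconds = 11.62 ps * 1e-12 = 1.1620e-11 s
Step 2: L = v_sat * tau = 1e7 * 1.1620e-11 = 1.1620e-04 cm
Step 3: L in um = 1.1620e-04 * 1e4 = 1.162 um

1.162


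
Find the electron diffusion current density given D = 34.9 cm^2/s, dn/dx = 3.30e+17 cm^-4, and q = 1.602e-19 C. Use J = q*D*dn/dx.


Step 1: J = q * D * (dn/dx)
Step 2: J = 1.602e-19 * 34.9 * 3.30e+17
Step 3: J = 1.85e+00 A/cm^2

1.85e+00


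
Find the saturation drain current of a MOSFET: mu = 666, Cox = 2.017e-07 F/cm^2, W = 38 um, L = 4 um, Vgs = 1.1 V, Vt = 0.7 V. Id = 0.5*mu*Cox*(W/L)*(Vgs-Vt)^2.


Step 1: Overdrive voltage Vov = Vgs - Vt = 1.1 - 0.7 = 0.4 V
Step 2: W/L = 38/4 = 9.5
Step 3: Id = 0.5 * 666 * 2.017e-07 * 9.5 * 0.4^2
Step 4: Id = 1.02e-04 A

1.02e-04


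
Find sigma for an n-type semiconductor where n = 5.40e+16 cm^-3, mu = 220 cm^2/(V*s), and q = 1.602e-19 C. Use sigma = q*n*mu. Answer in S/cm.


Step 1: sigma = q * n * mu
Step 2: sigma = 1.602e-19 * 5.40e+16 * 220
Step 3: sigma = 1.903e+00 S/cm

1.903e+00


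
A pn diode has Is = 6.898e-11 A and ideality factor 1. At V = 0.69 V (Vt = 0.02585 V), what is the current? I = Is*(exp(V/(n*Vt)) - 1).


Step 1: V/(n*Vt) = 0.69/(1*0.02585) = 26.6925
Step 2: exp(26.6925) = 3.9121e+11
Step 3: I = 6.898e-11 * (3.9121e+11 - 1) = 2.70e+01 A

2.70e+01


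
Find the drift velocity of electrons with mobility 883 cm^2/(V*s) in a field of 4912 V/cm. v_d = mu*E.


Step 1: v_d = mu * E
Step 2: v_d = 883 * 4912 = 4337296
Step 3: v_d = 4.34e+06 cm/s

4.34e+06


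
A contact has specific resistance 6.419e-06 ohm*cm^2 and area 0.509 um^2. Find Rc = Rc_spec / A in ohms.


Step 1: Convert area to cm^2: 0.509 um^2 = 5.0900e-09 cm^2
Step 2: Rc = Rc_spec / A = 6.419e-06 / 5.0900e-09
Step 3: Rc = 1.26e+03 ohms

1.26e+03


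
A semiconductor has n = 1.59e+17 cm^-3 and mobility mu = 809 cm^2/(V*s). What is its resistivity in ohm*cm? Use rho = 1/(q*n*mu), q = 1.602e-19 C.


Step 1: sigma = q * n * mu = 1.602e-19 * 1.59e+17 * 809 = 2.06067e+01 S/cm
Step 2: rho = 1 / sigma = 1 / 2.06067e+01 = 0.04853 ohm*cm

0.04853


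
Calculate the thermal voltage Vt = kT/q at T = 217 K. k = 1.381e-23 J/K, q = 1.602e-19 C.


Step 1: kT = 1.381e-23 * 217 = 2.99677e-21 J
Step 2: Vt = kT/q = 2.99677e-21 / 1.602e-19
Step 3: Vt = 0.01871 V

0.01871


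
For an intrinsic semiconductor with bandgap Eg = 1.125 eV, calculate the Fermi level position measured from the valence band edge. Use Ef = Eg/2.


Step 1: For an intrinsic semiconductor, the Fermi level sits at midgap.
Step 2: Ef = Eg / 2 = 1.125 / 2 = 0.5625 eV

0.5625


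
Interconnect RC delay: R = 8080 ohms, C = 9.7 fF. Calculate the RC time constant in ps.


Step 1: tau = R * C
Step 2: tau = 8080 * 9.7 fF = 8080 * 9.7e-15 F
Step 3: tau = 7.8376e-11 s = 78.376 ps

78.376


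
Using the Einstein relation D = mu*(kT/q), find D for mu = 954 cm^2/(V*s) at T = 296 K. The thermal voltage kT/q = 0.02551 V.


Step 1: D = mu * (kT/q)
Step 2: D = 954 * 0.02551
Step 3: D = 24.34 cm^2/s

24.34


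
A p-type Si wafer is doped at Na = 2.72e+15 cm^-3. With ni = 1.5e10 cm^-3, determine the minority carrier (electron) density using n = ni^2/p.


Step 1: Majority hole concentration p ≈ Na = 2.72e+15 cm^-3
Step 2: n = ni^2 / Na = (1.5e10)^2 / 2.72e+15
Step 3: n = 8.27e+04 cm^-3

8.27e+04


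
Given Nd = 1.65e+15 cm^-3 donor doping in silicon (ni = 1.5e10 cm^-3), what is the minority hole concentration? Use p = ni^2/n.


Step 1: Since Nd >> ni, n ≈ Nd = 1.65e+15 cm^-3
Step 2: p = ni^2 / n = (1.5e10)^2 / 1.65e+15
Step 3: p = 2.25e20 / 1.65e+15 = 1.36e+05 cm^-3

1.36e+05


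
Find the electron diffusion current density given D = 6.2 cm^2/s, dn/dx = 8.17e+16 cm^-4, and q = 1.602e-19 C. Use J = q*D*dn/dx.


Step 1: J = q * D * (dn/dx)
Step 2: J = 1.602e-19 * 6.2 * 8.17e+16
Step 3: J = 8.11e-02 A/cm^2

8.11e-02


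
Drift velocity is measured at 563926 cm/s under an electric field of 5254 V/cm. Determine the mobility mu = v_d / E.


Step 1: mu = v_d / E
Step 2: mu = 563926 / 5254
Step 3: mu = 107.33 cm^2/(V*s)

107.33


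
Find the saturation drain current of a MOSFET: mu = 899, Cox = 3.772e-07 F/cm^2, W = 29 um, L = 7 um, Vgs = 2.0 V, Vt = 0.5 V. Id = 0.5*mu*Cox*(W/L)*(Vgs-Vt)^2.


Step 1: Overdrive voltage Vov = Vgs - Vt = 2.0 - 0.5 = 1.5 V
Step 2: W/L = 29/7 = 4.14286
Step 3: Id = 0.5 * 899 * 3.772e-07 * 4.14286 * 1.5^2
Step 4: Id = 1.58e-03 A

1.58e-03


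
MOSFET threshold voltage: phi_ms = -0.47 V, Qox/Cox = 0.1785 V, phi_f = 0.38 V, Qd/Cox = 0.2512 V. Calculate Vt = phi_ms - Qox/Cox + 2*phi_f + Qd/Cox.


Step 1: Vt = phi_ms - Qox/Cox + 2*phi_f + Qd/Cox
Step 2: Vt = -0.47 - 0.1785 + 2*0.38 + 0.2512
Step 3: Vt = -0.47 - 0.1785 + 0.76 + 0.2512
Step 4: Vt = 0.3627 V

0.3627


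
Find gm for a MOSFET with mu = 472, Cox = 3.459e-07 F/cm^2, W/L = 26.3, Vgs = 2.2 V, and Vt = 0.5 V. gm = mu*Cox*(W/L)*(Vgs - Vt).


Step 1: Vov = Vgs - Vt = 2.2 - 0.5 = 1.7 V
Step 2: gm = mu * Cox * (W/L) * Vov
Step 3: gm = 472 * 3.459e-07 * 26.3 * 1.7 = 7.30e-03 S

7.30e-03


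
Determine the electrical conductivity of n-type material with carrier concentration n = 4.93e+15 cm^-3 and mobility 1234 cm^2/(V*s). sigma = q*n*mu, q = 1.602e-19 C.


Step 1: sigma = q * n * mu
Step 2: sigma = 1.602e-19 * 4.93e+15 * 1234
Step 3: sigma = 9.746e-01 S/cm

9.746e-01


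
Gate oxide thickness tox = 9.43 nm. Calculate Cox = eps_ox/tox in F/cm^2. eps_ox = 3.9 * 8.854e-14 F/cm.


Step 1: eps_ox = 3.9 * 8.854e-14 = 3.45306e-13 F/cm
Step 2: tox in cm = 9.43 nm * 1e-7 = 9.4300e-07 cm
Step 3: Cox = 3.45306e-13 / 9.4300e-07 = 3.66e-07 F/cm^2

3.66e-07


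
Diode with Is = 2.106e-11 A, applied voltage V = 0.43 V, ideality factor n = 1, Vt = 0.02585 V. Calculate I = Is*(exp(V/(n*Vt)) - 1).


Step 1: V/(n*Vt) = 0.43/(1*0.02585) = 16.6344
Step 2: exp(16.6344) = 1.6758e+07
Step 3: I = 2.106e-11 * (1.6758e+07 - 1) = 3.53e-04 A

3.53e-04


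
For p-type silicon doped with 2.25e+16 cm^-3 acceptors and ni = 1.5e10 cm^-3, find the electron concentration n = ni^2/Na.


Step 1: Majority hole concentration p ≈ Na = 2.25e+16 cm^-3
Step 2: n = ni^2 / Na = (1.5e10)^2 / 2.25e+16
Step 3: n = 1.00e+04 cm^-3

1.00e+04


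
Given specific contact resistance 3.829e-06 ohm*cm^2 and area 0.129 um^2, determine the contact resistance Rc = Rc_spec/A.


Step 1: Convert area to cm^2: 0.129 um^2 = 1.2900e-09 cm^2
Step 2: Rc = Rc_spec / A = 3.829e-06 / 1.2900e-09
Step 3: Rc = 2.97e+03 ohms

2.97e+03


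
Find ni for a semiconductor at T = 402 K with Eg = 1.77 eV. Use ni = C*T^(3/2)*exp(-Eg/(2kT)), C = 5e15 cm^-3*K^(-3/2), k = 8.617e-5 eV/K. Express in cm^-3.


Step 1: Compute kT = 8.617e-5 * 402 = 0.03464034 eV
Step 2: Exponent = -Eg/(2kT) = -1.77/(2*0.03464034) = -25.54825
Step 3: T^(3/2) = 402^1.5 = 8060.07
Step 4: ni = 5e15 * 8060.07 * exp(-25.54825) = 3.23e+08 cm^-3

3.23e+08


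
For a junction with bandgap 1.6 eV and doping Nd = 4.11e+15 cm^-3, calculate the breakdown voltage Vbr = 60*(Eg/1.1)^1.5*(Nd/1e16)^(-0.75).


Step 1: Eg/1.1 = 1.6/1.1 = 1.454545
Step 2: (Eg/1.1)^1.5 = 1.454545^1.5 = 1.754247
Step 3: (Nd/1e16)^(-0.75) = (0.411)^(-0.75) = 1.948133
Step 4: Vbr = 60 * 1.754247 * 1.948133 = 205.1 V

205.1


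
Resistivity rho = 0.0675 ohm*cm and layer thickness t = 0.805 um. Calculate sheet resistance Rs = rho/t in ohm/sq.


Step 1: Convert thickness to cm: t = 0.805 um = 8.0500e-05 cm
Step 2: Rs = rho / t = 0.0675 / 8.0500e-05
Step 3: Rs = 838.5 ohm/sq

838.5


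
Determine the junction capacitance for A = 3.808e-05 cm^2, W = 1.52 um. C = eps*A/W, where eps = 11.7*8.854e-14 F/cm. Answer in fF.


Step 1: eps_Si = 11.7 * 8.854e-14 = 1.035918e-12 F/cm
Step 2: W in cm = 1.52 * 1e-4 = 1.52e-04 cm
Step 3: C = 1.035918e-12 * 3.808e-05 / 1.52e-04 = 2.595247e-13 F
Step 4: C = 259.52 fF

259.52


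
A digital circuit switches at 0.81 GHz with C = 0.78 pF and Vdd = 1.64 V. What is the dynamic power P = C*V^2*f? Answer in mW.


Step 1: V^2 = 1.64^2 = 2.6896 V^2
Step 2: P = C*V^2*f = 0.78e-12 F * 2.6896 * 0.81e9 Hz
Step 3: P = 1.69928928e-03 W
Step 4: P = 1.699 mW

1.699


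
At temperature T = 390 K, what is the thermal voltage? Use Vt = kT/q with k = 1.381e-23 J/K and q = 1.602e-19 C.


Step 1: kT = 1.381e-23 * 390 = 5.3859e-21 J
Step 2: Vt = kT/q = 5.3859e-21 / 1.602e-19
Step 3: Vt = 0.03362 V

0.03362


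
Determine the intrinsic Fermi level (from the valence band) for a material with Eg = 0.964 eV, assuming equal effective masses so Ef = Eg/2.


Step 1: For an intrinsic semiconductor, the Fermi level sits at midgap.
Step 2: Ef = Eg / 2 = 0.964 / 2 = 0.482 eV

0.482


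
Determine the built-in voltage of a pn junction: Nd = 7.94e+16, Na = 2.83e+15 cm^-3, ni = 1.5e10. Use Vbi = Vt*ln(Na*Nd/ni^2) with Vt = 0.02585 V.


Step 1: Compute Na*Nd/ni^2 = 2.83e+15 * 7.94e+16 / (1.5e10)^2 = 9.9868e+11
Step 2: ln(9.9868e+11) = 27.6297
Step 3: Vbi = 0.02585 * 27.6297 = 0.714 V

0.714


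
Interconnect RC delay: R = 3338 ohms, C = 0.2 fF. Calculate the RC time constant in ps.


Step 1: tau = R * C
Step 2: tau = 3338 * 0.2 fF = 3338 * 2.0e-16 F
Step 3: tau = 6.676e-13 s = 0.6676 ps

0.6676


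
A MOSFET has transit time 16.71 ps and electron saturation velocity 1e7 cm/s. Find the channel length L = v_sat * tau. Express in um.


Step 1: tau in seconds = 16.71 ps * 1e-12 = 1.6710e-11 s
Step 2: L = v_sat * tau = 1e7 * 1.6710e-11 = 1.6710e-04 cm
Step 3: L in um = 1.6710e-04 * 1e4 = 1.671 um

1.671


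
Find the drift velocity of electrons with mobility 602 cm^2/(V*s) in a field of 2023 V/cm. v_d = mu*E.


Step 1: v_d = mu * E
Step 2: v_d = 602 * 2023 = 1217846
Step 3: v_d = 1.22e+06 cm/s

1.22e+06


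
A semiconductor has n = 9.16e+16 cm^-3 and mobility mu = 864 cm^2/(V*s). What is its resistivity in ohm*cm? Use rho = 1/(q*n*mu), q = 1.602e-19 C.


Step 1: sigma = q * n * mu = 1.602e-19 * 9.16e+16 * 864 = 1.26786e+01 S/cm
Step 2: rho = 1 / sigma = 1 / 1.26786e+01 = 0.07887 ohm*cm

0.07887


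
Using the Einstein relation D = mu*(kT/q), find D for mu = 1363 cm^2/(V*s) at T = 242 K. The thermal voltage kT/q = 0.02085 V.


Step 1: D = mu * (kT/q)
Step 2: D = 1363 * 0.02085
Step 3: D = 28.42 cm^2/s

28.42


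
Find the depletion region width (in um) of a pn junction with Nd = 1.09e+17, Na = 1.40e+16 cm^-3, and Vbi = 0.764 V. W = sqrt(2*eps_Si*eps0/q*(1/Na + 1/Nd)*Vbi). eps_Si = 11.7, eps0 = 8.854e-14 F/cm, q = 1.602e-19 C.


Step 1: 1/Na + 1/Nd = 1/1.40e+16 + 1/1.09e+17 = 8.06029e-17
Step 2: 2*eps*eps0/q = 2*11.7*8.854e-14/1.602e-19 = 1.293281e+07
Step 3: W^2 = 1.293281e+07 * 8.06029e-17 * 0.764 = 7.96410e-10
Step 4: W = sqrt(7.96410e-10) = 2.822e-05 cm = 0.2822 um

0.2822


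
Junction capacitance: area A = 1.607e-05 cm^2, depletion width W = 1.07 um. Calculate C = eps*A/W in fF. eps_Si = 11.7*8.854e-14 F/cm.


Step 1: eps_Si = 11.7 * 8.854e-14 = 1.035918e-12 F/cm
Step 2: W in cm = 1.07 * 1e-4 = 1.07e-04 cm
Step 3: C = 1.035918e-12 * 1.607e-05 / 1.07e-04 = 1.555813e-13 F
Step 4: C = 155.58 fF

155.58


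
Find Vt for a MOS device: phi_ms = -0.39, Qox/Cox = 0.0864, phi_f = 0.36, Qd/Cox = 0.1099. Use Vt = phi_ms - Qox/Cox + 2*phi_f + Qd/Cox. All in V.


Step 1: Vt = phi_ms - Qox/Cox + 2*phi_f + Qd/Cox
Step 2: Vt = -0.39 - 0.0864 + 2*0.36 + 0.1099
Step 3: Vt = -0.39 - 0.0864 + 0.72 + 0.1099
Step 4: Vt = 0.3535 V

0.3535


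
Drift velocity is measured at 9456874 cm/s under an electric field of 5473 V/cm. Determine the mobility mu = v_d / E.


Step 1: mu = v_d / E
Step 2: mu = 9456874 / 5473
Step 3: mu = 1727.91 cm^2/(V*s)

1727.91


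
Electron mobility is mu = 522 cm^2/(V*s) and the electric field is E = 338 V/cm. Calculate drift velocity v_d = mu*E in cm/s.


Step 1: v_d = mu * E
Step 2: v_d = 522 * 338 = 176436
Step 3: v_d = 1.76e+05 cm/s

1.76e+05


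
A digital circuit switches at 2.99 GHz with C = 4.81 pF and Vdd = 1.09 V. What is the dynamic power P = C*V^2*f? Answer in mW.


Step 1: V^2 = 1.09^2 = 1.1881 V^2
Step 2: P = C*V^2*f = 4.81e-12 F * 1.1881 * 2.99e9 Hz
Step 3: P = 1.708713539e-02 W
Step 4: P = 17.087 mW

17.087


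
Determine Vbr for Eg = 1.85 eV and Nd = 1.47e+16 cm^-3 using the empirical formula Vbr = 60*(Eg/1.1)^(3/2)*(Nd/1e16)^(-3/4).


Step 1: Eg/1.1 = 1.85/1.1 = 1.681818
Step 2: (Eg/1.1)^1.5 = 1.681818^1.5 = 2.181064
Step 3: (Nd/1e16)^(-0.75) = (1.47)^(-0.75) = 0.749052
Step 4: Vbr = 60 * 2.181064 * 0.749052 = 98.0 V

98.0


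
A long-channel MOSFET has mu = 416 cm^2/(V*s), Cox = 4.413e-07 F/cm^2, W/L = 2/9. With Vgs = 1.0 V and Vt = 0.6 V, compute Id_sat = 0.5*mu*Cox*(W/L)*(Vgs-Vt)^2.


Step 1: Overdrive voltage Vov = Vgs - Vt = 1.0 - 0.6 = 0.4 V
Step 2: W/L = 2/9 = 0.222222
Step 3: Id = 0.5 * 416 * 4.413e-07 * 0.222222 * 0.4^2
Step 4: Id = 3.26e-06 A

3.26e-06


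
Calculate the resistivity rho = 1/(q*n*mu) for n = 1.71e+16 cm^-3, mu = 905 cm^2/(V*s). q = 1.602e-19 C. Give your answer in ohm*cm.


Step 1: sigma = q * n * mu = 1.602e-19 * 1.71e+16 * 905 = 2.47918e+00 S/cm
Step 2: rho = 1 / sigma = 1 / 2.47918e+00 = 0.4034 ohm*cm

0.4034


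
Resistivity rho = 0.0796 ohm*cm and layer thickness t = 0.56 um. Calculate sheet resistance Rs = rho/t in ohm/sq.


Step 1: Convert thickness to cm: t = 0.56 um = 5.6000e-05 cm
Step 2: Rs = rho / t = 0.0796 / 5.6000e-05
Step 3: Rs = 1421.4 ohm/sq

1421.4


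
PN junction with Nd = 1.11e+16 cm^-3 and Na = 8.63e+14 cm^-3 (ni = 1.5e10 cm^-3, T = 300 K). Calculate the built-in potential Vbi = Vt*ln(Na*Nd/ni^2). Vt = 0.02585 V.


Step 1: Compute Na*Nd/ni^2 = 8.63e+14 * 1.11e+16 / (1.5e10)^2 = 4.2575e+10
Step 2: ln(4.2575e+10) = 24.4745
Step 3: Vbi = 0.02585 * 24.4745 = 0.633 V

0.633


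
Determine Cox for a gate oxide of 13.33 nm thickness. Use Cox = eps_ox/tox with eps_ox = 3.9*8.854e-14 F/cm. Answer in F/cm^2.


Step 1: eps_ox = 3.9 * 8.854e-14 = 3.45306e-13 F/cm
Step 2: tox in cm = 13.33 nm * 1e-7 = 1.3330e-06 cm
Step 3: Cox = 3.45306e-13 / 1.3330e-06 = 2.59e-07 F/cm^2

2.59e-07


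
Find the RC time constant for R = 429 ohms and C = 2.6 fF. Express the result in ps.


Step 1: tau = R * C
Step 2: tau = 429 * 2.6 fF = 429 * 2.6e-15 F
Step 3: tau = 1.1154e-12 s = 1.1154 ps

1.1154


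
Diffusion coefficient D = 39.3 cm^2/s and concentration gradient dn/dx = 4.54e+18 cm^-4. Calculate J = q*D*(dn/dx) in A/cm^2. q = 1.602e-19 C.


Step 1: J = q * D * (dn/dx)
Step 2: J = 1.602e-19 * 39.3 * 4.54e+18
Step 3: J = 2.86e+01 A/cm^2

2.86e+01


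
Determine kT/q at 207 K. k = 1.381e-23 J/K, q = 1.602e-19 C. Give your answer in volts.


Step 1: kT = 1.381e-23 * 207 = 2.85867e-21 J
Step 2: Vt = kT/q = 2.85867e-21 / 1.602e-19
Step 3: Vt = 0.01784 V

0.01784


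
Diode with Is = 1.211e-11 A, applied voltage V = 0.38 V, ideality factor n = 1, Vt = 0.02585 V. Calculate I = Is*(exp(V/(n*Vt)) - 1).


Step 1: V/(n*Vt) = 0.38/(1*0.02585) = 14.7002
Step 2: exp(14.7002) = 2.4222e+06
Step 3: I = 1.211e-11 * (2.4222e+06 - 1) = 2.93e-05 A

2.93e-05


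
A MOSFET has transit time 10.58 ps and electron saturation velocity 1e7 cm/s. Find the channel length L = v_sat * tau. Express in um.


Step 1: tau in seconds = 10.58 ps * 1e-12 = 1.0580e-11 s
Step 2: L = v_sat * tau = 1e7 * 1.0580e-11 = 1.0580e-04 cm
Step 3: L in um = 1.0580e-04 * 1e4 = 1.058 um

1.058


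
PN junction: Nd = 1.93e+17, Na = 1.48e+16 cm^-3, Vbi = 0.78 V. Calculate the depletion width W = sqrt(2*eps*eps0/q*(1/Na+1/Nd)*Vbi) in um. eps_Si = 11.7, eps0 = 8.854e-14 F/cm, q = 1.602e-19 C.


Step 1: 1/Na + 1/Nd = 1/1.48e+16 + 1/1.93e+17 = 7.27489e-17
Step 2: 2*eps*eps0/q = 2*11.7*8.854e-14/1.602e-19 = 1.293281e+07
Step 3: W^2 = 1.293281e+07 * 7.27489e-17 * 0.78 = 7.33861e-10
Step 4: W = sqrt(7.33861e-10) = 2.709e-05 cm = 0.2709 um

0.2709


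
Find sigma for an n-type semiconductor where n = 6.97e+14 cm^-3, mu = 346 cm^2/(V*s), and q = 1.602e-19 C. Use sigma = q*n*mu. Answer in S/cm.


Step 1: sigma = q * n * mu
Step 2: sigma = 1.602e-19 * 6.97e+14 * 346
Step 3: sigma = 3.863e-02 S/cm

3.863e-02


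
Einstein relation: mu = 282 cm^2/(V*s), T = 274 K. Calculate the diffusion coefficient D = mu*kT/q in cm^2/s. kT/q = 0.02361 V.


Step 1: D = mu * (kT/q)
Step 2: D = 282 * 0.02361
Step 3: D = 6.66 cm^2/s

6.66


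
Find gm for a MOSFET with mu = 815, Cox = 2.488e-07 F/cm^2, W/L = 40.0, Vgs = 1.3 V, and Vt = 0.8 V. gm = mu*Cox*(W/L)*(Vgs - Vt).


Step 1: Vov = Vgs - Vt = 1.3 - 0.8 = 0.5 V
Step 2: gm = mu * Cox * (W/L) * Vov
Step 3: gm = 815 * 2.488e-07 * 40.0 * 0.5 = 4.06e-03 S

4.06e-03


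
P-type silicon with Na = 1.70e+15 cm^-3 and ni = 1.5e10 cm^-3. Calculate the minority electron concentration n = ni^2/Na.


Step 1: Majority hole concentration p ≈ Na = 1.70e+15 cm^-3
Step 2: n = ni^2 / Na = (1.5e10)^2 / 1.70e+15
Step 3: n = 1.32e+05 cm^-3

1.32e+05


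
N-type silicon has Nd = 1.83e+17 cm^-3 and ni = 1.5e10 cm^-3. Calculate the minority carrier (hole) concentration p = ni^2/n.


Step 1: Since Nd >> ni, n ≈ Nd = 1.83e+17 cm^-3
Step 2: p = ni^2 / n = (1.5e10)^2 / 1.83e+17
Step 3: p = 2.25e20 / 1.83e+17 = 1.23e+03 cm^-3

1.23e+03


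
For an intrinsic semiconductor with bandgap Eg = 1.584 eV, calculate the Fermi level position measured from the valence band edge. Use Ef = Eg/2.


Step 1: For an intrinsic semiconductor, the Fermi level sits at midgap.
Step 2: Ef = Eg / 2 = 1.584 / 2 = 0.792 eV

0.792


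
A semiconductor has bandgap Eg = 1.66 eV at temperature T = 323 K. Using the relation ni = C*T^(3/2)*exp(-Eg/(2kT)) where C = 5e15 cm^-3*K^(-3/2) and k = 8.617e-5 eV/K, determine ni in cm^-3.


Step 1: Compute kT = 8.617e-5 * 323 = 0.02783291 eV
Step 2: Exponent = -Eg/(2kT) = -1.66/(2*0.02783291) = -29.82081
Step 3: T^(3/2) = 323^1.5 = 5805.02
Step 4: ni = 5e15 * 5805.02 * exp(-29.82081) = 3.25e+06 cm^-3

3.25e+06


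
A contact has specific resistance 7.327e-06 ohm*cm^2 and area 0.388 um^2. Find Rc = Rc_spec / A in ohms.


Step 1: Convert area to cm^2: 0.388 um^2 = 3.8800e-09 cm^2
Step 2: Rc = Rc_spec / A = 7.327e-06 / 3.8800e-09
Step 3: Rc = 1.89e+03 ohms

1.89e+03


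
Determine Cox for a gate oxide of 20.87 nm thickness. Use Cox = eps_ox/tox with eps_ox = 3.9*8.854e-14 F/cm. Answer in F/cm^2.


Step 1: eps_ox = 3.9 * 8.854e-14 = 3.45306e-13 F/cm
Step 2: tox in cm = 20.87 nm * 1e-7 = 2.0870e-06 cm
Step 3: Cox = 3.45306e-13 / 2.0870e-06 = 1.65e-07 F/cm^2

1.65e-07


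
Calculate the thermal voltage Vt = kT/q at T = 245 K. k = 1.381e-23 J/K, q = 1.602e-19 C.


Step 1: kT = 1.381e-23 * 245 = 3.38345e-21 J
Step 2: Vt = kT/q = 3.38345e-21 / 1.602e-19
Step 3: Vt = 0.02112 V

0.02112


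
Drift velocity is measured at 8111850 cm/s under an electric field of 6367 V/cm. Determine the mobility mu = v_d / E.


Step 1: mu = v_d / E
Step 2: mu = 8111850 / 6367
Step 3: mu = 1274.05 cm^2/(V*s)

1274.05


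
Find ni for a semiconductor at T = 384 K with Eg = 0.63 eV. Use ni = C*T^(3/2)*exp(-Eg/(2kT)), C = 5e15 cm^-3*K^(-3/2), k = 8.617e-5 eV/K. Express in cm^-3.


Step 1: Compute kT = 8.617e-5 * 384 = 0.03308928 eV
Step 2: Exponent = -Eg/(2kT) = -0.63/(2*0.03308928) = -9.51970
Step 3: T^(3/2) = 384^1.5 = 7524.83
Step 4: ni = 5e15 * 7524.83 * exp(-9.51970) = 2.76e+15 cm^-3

2.76e+15


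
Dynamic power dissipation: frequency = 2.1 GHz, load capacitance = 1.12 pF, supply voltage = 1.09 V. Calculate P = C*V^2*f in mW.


Step 1: V^2 = 1.09^2 = 1.1881 V^2
Step 2: P = C*V^2*f = 1.12e-12 F * 1.1881 * 2.1e9 Hz
Step 3: P = 2.7944112e-03 W
Step 4: P = 2.794 mW

2.794


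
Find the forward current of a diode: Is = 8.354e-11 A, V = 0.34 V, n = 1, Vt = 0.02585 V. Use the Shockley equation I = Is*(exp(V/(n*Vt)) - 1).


Step 1: V/(n*Vt) = 0.34/(1*0.02585) = 13.1528
Step 2: exp(13.1528) = 5.1545e+05
Step 3: I = 8.354e-11 * (5.1545e+05 - 1) = 4.31e-05 A

4.31e-05


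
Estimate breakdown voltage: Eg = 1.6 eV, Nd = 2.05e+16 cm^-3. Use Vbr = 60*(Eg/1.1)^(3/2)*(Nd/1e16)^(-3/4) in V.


Step 1: Eg/1.1 = 1.6/1.1 = 1.454545
Step 2: (Eg/1.1)^1.5 = 1.454545^1.5 = 1.754247
Step 3: (Nd/1e16)^(-0.75) = (2.05)^(-0.75) = 0.583693
Step 4: Vbr = 60 * 1.754247 * 0.583693 = 61.4 V

61.4


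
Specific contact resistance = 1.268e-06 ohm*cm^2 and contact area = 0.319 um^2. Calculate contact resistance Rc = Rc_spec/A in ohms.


Step 1: Convert area to cm^2: 0.319 um^2 = 3.1900e-09 cm^2
Step 2: Rc = Rc_spec / A = 1.268e-06 / 3.1900e-09
Step 3: Rc = 3.97e+02 ohms

3.97e+02


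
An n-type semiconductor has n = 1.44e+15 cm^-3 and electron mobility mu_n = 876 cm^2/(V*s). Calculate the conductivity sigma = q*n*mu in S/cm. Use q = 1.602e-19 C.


Step 1: sigma = q * n * mu
Step 2: sigma = 1.602e-19 * 1.44e+15 * 876
Step 3: sigma = 2.021e-01 S/cm

2.021e-01


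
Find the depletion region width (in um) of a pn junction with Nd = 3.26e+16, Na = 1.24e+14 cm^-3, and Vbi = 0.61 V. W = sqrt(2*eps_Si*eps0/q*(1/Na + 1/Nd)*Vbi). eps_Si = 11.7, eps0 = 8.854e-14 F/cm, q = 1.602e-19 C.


Step 1: 1/Na + 1/Nd = 1/1.24e+14 + 1/3.26e+16 = 8.09519e-15
Step 2: 2*eps*eps0/q = 2*11.7*8.854e-14/1.602e-19 = 1.293281e+07
Step 3: W^2 = 1.293281e+07 * 8.09519e-15 * 0.61 = 6.38631e-08
Step 4: W = sqrt(6.38631e-08) = 2.527e-04 cm = 2.527 um

2.527


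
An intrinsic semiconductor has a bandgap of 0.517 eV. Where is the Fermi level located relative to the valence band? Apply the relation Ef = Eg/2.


Step 1: For an intrinsic semiconductor, the Fermi level sits at midgap.
Step 2: Ef = Eg / 2 = 0.517 / 2 = 0.2585 eV

0.2585


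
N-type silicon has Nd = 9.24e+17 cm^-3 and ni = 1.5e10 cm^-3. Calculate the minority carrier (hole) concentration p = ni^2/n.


Step 1: Since Nd >> ni, n ≈ Nd = 9.24e+17 cm^-3
Step 2: p = ni^2 / n = (1.5e10)^2 / 9.24e+17
Step 3: p = 2.25e20 / 9.24e+17 = 2.44e+02 cm^-3

2.44e+02


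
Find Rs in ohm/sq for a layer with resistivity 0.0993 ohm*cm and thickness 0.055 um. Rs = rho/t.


Step 1: Convert thickness to cm: t = 0.055 um = 5.5000e-06 cm
Step 2: Rs = rho / t = 0.0993 / 5.5000e-06
Step 3: Rs = 18054.5 ohm/sq

18054.5


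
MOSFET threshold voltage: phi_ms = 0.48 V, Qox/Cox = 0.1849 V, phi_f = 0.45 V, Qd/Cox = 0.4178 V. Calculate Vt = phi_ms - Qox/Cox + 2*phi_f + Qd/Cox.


Step 1: Vt = phi_ms - Qox/Cox + 2*phi_f + Qd/Cox
Step 2: Vt = 0.48 - 0.1849 + 2*0.45 + 0.4178
Step 3: Vt = 0.48 - 0.1849 + 0.9 + 0.4178
Step 4: Vt = 1.6129 V

1.6129


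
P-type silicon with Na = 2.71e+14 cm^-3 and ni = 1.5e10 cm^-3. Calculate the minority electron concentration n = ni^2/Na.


Step 1: Majority hole concentration p ≈ Na = 2.71e+14 cm^-3
Step 2: n = ni^2 / Na = (1.5e10)^2 / 2.71e+14
Step 3: n = 8.30e+05 cm^-3

8.30e+05


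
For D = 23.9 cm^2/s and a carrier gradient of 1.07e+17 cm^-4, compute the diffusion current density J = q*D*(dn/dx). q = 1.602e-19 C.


Step 1: J = q * D * (dn/dx)
Step 2: J = 1.602e-19 * 23.9 * 1.07e+17
Step 3: J = 4.10e-01 A/cm^2

4.10e-01


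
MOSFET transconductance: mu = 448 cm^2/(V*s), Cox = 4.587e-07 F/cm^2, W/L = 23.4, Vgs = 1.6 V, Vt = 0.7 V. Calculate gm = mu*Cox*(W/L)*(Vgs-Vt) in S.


Step 1: Vov = Vgs - Vt = 1.6 - 0.7 = 0.9 V
Step 2: gm = mu * Cox * (W/L) * Vov
Step 3: gm = 448 * 4.587e-07 * 23.4 * 0.9 = 4.33e-03 S

4.33e-03


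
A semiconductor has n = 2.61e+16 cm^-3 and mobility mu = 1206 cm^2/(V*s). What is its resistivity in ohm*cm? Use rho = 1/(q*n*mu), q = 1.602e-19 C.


Step 1: sigma = q * n * mu = 1.602e-19 * 2.61e+16 * 1206 = 5.04255e+00 S/cm
Step 2: rho = 1 / sigma = 1 / 5.04255e+00 = 0.1983 ohm*cm

0.1983


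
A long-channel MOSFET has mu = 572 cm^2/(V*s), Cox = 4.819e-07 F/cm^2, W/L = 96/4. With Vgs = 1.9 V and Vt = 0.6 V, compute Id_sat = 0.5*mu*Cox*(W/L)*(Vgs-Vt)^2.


Step 1: Overdrive voltage Vov = Vgs - Vt = 1.9 - 0.6 = 1.3 V
Step 2: W/L = 96/4 = 24
Step 3: Id = 0.5 * 572 * 4.819e-07 * 24 * 1.3^2
Step 4: Id = 5.59e-03 A

5.59e-03


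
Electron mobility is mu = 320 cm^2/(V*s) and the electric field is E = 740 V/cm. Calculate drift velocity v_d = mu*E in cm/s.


Step 1: v_d = mu * E
Step 2: v_d = 320 * 740 = 236800
Step 3: v_d = 2.37e+05 cm/s

2.37e+05


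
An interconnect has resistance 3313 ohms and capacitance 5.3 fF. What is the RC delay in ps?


Step 1: tau = R * C
Step 2: tau = 3313 * 5.3 fF = 3313 * 5.3e-15 F
Step 3: tau = 1.75589e-11 s = 17.5589 ps

17.5589


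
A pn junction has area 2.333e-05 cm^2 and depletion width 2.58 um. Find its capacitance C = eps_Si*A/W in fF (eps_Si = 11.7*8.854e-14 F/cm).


Step 1: eps_Si = 11.7 * 8.854e-14 = 1.035918e-12 F/cm
Step 2: W in cm = 2.58 * 1e-4 = 2.58e-04 cm
Step 3: C = 1.035918e-12 * 2.333e-05 / 2.58e-04 = 9.367429e-14 F
Step 4: C = 93.67 fF

93.67


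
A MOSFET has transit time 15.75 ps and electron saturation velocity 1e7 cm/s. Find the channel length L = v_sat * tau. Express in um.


Step 1: tau in seconds = 15.75 ps * 1e-12 = 1.5750e-11 s
Step 2: L = v_sat * tau = 1e7 * 1.5750e-11 = 1.5750e-04 cm
Step 3: L in um = 1.5750e-04 * 1e4 = 1.575 um

1.575


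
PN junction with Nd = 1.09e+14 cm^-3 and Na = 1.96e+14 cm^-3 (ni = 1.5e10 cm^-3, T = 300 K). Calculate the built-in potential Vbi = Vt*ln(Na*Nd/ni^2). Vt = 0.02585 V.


Step 1: Compute Na*Nd/ni^2 = 1.96e+14 * 1.09e+14 / (1.5e10)^2 = 9.4951e+07
Step 2: ln(9.4951e+07) = 18.3689
Step 3: Vbi = 0.02585 * 18.3689 = 0.475 V

0.475


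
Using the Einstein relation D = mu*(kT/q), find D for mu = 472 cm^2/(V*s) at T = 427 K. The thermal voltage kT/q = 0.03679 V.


Step 1: D = mu * (kT/q)
Step 2: D = 472 * 0.03679
Step 3: D = 17.36 cm^2/s

17.36


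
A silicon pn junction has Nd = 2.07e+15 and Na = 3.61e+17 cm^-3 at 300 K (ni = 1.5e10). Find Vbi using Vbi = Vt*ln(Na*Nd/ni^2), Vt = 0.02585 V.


Step 1: Compute Na*Nd/ni^2 = 3.61e+17 * 2.07e+15 / (1.5e10)^2 = 3.3212e+12
Step 2: ln(3.3212e+12) = 28.8313
Step 3: Vbi = 0.02585 * 28.8313 = 0.745 V

0.745


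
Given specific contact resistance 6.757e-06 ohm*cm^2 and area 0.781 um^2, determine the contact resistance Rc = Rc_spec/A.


Step 1: Convert area to cm^2: 0.781 um^2 = 7.8100e-09 cm^2
Step 2: Rc = Rc_spec / A = 6.757e-06 / 7.8100e-09
Step 3: Rc = 8.65e+02 ohms

8.65e+02


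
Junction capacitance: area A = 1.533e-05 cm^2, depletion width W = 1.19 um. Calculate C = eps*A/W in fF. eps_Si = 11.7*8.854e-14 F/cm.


Step 1: eps_Si = 11.7 * 8.854e-14 = 1.035918e-12 F/cm
Step 2: W in cm = 1.19 * 1e-4 = 1.19e-04 cm
Step 3: C = 1.035918e-12 * 1.533e-05 / 1.19e-04 = 1.334506e-13 F
Step 4: C = 133.45 fF

133.45


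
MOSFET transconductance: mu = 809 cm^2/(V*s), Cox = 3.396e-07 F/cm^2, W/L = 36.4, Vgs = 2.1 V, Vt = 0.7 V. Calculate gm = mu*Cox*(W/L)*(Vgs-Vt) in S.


Step 1: Vov = Vgs - Vt = 2.1 - 0.7 = 1.4 V
Step 2: gm = mu * Cox * (W/L) * Vov
Step 3: gm = 809 * 3.396e-07 * 36.4 * 1.4 = 1.40e-02 S

1.40e-02


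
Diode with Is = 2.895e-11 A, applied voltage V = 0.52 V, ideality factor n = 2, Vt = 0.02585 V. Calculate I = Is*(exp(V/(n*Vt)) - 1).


Step 1: V/(n*Vt) = 0.52/(2*0.02585) = 10.0580
Step 2: exp(10.0580) = 2.3342e+04
Step 3: I = 2.895e-11 * (2.3342e+04 - 1) = 6.76e-07 A

6.76e-07


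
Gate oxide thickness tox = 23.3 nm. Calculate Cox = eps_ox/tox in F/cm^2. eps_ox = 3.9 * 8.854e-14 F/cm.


Step 1: eps_ox = 3.9 * 8.854e-14 = 3.45306e-13 F/cm
Step 2: tox in cm = 23.3 nm * 1e-7 = 2.3300e-06 cm
Step 3: Cox = 3.45306e-13 / 2.3300e-06 = 1.48e-07 F/cm^2

1.48e-07


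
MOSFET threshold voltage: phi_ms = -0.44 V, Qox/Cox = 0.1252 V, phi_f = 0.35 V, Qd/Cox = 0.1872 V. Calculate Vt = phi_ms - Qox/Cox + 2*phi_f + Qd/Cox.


Step 1: Vt = phi_ms - Qox/Cox + 2*phi_f + Qd/Cox
Step 2: Vt = -0.44 - 0.1252 + 2*0.35 + 0.1872
Step 3: Vt = -0.44 - 0.1252 + 0.7 + 0.1872
Step 4: Vt = 0.322 V

0.322


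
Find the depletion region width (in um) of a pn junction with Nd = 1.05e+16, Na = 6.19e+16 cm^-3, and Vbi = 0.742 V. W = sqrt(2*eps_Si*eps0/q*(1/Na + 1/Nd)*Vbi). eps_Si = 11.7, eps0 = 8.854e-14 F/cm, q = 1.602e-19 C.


Step 1: 1/Na + 1/Nd = 1/6.19e+16 + 1/1.05e+16 = 1.11393e-16
Step 2: 2*eps*eps0/q = 2*11.7*8.854e-14/1.602e-19 = 1.293281e+07
Step 3: W^2 = 1.293281e+07 * 1.11393e-16 * 0.742 = 1.06894e-09
Step 4: W = sqrt(1.06894e-09) = 3.269e-05 cm = 0.3269 um

0.3269


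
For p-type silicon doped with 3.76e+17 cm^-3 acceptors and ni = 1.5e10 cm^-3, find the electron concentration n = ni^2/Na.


Step 1: Majority hole concentration p ≈ Na = 3.76e+17 cm^-3
Step 2: n = ni^2 / Na = (1.5e10)^2 / 3.76e+17
Step 3: n = 5.98e+02 cm^-3

5.98e+02


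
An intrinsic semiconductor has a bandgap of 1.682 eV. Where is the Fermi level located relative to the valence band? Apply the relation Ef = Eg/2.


Step 1: For an intrinsic semiconductor, the Fermi level sits at midgap.
Step 2: Ef = Eg / 2 = 1.682 / 2 = 0.841 eV

0.841


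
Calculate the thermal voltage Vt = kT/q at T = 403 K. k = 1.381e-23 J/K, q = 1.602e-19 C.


Step 1: kT = 1.381e-23 * 403 = 5.56543e-21 J
Step 2: Vt = kT/q = 5.56543e-21 / 1.602e-19
Step 3: Vt = 0.03474 V

0.03474


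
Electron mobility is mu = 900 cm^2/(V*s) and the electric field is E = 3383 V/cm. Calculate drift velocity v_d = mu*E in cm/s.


Step 1: v_d = mu * E
Step 2: v_d = 900 * 3383 = 3044700
Step 3: v_d = 3.04e+06 cm/s

3.04e+06


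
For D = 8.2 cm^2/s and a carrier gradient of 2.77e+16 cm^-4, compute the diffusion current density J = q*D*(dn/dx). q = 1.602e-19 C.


Step 1: J = q * D * (dn/dx)
Step 2: J = 1.602e-19 * 8.2 * 2.77e+16
Step 3: J = 3.64e-02 A/cm^2

3.64e-02


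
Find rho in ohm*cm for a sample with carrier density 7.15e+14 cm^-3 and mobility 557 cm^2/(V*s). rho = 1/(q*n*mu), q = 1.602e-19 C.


Step 1: sigma = q * n * mu = 1.602e-19 * 7.15e+14 * 557 = 6.38005e-02 S/cm
Step 2: rho = 1 / sigma = 1 / 6.38005e-02 = 15.67 ohm*cm

15.67


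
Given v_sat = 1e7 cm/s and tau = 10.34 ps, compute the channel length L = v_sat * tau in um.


Step 1: tau in seconds = 10.34 ps * 1e-12 = 1.0340e-11 s
Step 2: L = v_sat * tau = 1e7 * 1.0340e-11 = 1.0340e-04 cm
Step 3: L in um = 1.0340e-04 * 1e4 = 1.034 um

1.034


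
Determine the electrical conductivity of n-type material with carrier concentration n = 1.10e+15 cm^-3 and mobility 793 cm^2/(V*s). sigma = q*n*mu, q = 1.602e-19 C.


Step 1: sigma = q * n * mu
Step 2: sigma = 1.602e-19 * 1.10e+15 * 793
Step 3: sigma = 1.397e-01 S/cm

1.397e-01


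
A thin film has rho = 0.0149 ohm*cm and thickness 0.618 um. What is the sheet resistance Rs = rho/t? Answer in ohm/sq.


Step 1: Convert thickness to cm: t = 0.618 um = 6.1800e-05 cm
Step 2: Rs = rho / t = 0.0149 / 6.1800e-05
Step 3: Rs = 241.1 ohm/sq

241.1


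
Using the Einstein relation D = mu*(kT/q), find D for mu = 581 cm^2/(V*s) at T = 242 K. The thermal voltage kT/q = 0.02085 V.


Step 1: D = mu * (kT/q)
Step 2: D = 581 * 0.02085
Step 3: D = 12.11 cm^2/s

12.11


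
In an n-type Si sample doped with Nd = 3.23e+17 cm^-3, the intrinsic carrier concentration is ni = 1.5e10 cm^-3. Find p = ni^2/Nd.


Step 1: Since Nd >> ni, n ≈ Nd = 3.23e+17 cm^-3
Step 2: p = ni^2 / n = (1.5e10)^2 / 3.23e+17
Step 3: p = 2.25e20 / 3.23e+17 = 6.97e+02 cm^-3

6.97e+02


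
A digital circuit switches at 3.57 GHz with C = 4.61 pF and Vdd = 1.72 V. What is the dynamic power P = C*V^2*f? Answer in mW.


Step 1: V^2 = 1.72^2 = 2.9584 V^2
Step 2: P = C*V^2*f = 4.61e-12 F * 2.9584 * 3.57e9 Hz
Step 3: P = 4.868845968e-02 W
Step 4: P = 48.688 mW

48.688


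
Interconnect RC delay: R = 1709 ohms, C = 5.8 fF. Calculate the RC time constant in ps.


Step 1: tau = R * C
Step 2: tau = 1709 * 5.8 fF = 1709 * 5.8e-15 F
Step 3: tau = 9.9122e-12 s = 9.9122 ps

9.9122


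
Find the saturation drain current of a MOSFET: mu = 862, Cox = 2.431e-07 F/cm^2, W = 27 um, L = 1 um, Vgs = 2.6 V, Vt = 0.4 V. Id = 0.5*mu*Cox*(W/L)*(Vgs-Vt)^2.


Step 1: Overdrive voltage Vov = Vgs - Vt = 2.6 - 0.4 = 2.2 V
Step 2: W/L = 27/1 = 27
Step 3: Id = 0.5 * 862 * 2.431e-07 * 27 * 2.2^2
Step 4: Id = 1.37e-02 A

1.37e-02


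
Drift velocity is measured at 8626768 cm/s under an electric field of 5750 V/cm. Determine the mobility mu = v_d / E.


Step 1: mu = v_d / E
Step 2: mu = 8626768 / 5750
Step 3: mu = 1500.31 cm^2/(V*s)

1500.31


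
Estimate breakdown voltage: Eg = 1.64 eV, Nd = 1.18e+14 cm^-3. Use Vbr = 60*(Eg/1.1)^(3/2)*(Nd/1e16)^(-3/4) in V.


Step 1: Eg/1.1 = 1.64/1.1 = 1.490909
Step 2: (Eg/1.1)^1.5 = 1.490909^1.5 = 1.820441
Step 3: (Nd/1e16)^(-0.75) = (0.0118)^(-0.75) = 27.931129
Step 4: Vbr = 60 * 1.820441 * 27.931129 = 3050.8 V

3050.8


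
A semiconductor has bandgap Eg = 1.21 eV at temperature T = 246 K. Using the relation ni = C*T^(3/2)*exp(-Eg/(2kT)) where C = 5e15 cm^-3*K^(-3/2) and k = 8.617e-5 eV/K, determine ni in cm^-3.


Step 1: Compute kT = 8.617e-5 * 246 = 0.02119782 eV
Step 2: Exponent = -Eg/(2kT) = -1.21/(2*0.02119782) = -28.54067
Step 3: T^(3/2) = 246^1.5 = 3858.36
Step 4: ni = 5e15 * 3858.36 * exp(-28.54067) = 7.77e+06 cm^-3

7.77e+06


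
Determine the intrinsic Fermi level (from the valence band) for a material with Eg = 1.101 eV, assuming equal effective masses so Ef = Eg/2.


Step 1: For an intrinsic semiconductor, the Fermi level sits at midgap.
Step 2: Ef = Eg / 2 = 1.101 / 2 = 0.5505 eV

0.5505
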